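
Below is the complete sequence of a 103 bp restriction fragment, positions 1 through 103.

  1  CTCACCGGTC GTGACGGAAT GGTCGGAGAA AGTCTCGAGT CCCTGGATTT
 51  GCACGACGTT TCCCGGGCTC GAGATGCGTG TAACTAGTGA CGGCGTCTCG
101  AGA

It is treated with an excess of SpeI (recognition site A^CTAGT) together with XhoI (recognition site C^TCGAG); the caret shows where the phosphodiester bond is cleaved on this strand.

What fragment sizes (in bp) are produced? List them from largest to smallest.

34, 34, 15, 14, 6 bp

The SpeI site (ACTAGT) starts at position 83.
SpeI cuts after the first base of each site, so after position 83.
XhoI sites (CTCGAG) start at positions 34, 68, 97.
XhoI cuts after the first base of each site, so after positions 34, 68, 97.
Combined cut positions: 34, 68, 83, 97.
Linear molecule, 4 cuts → 5 fragments:
  1–34 → 34 bp
  35–68 → 34 bp
  69–83 → 15 bp
  84–97 → 14 bp
  98–103 → 6 bp
Sorted largest to smallest: 34, 34, 15, 14, 6 bp.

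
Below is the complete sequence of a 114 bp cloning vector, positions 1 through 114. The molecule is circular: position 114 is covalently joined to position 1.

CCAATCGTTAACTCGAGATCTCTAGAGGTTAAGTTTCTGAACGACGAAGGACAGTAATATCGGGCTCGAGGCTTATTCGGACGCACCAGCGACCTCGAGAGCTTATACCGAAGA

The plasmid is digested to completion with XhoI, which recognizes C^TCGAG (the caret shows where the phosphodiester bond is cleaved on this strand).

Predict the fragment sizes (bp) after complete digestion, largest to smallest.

53, 32, 29 bp

XhoI sites (CTCGAG) start at positions 12, 65, 94.
XhoI cuts after the first base of each site, so after positions 12, 65, 94.
Circular molecule, 3 cuts → 3 fragments:
  13–65 → 53 bp
  66–94 → 29 bp
  95–114 then 1–12 → 20 + 12 = 32 bp
Sorted largest to smallest: 53, 32, 29 bp.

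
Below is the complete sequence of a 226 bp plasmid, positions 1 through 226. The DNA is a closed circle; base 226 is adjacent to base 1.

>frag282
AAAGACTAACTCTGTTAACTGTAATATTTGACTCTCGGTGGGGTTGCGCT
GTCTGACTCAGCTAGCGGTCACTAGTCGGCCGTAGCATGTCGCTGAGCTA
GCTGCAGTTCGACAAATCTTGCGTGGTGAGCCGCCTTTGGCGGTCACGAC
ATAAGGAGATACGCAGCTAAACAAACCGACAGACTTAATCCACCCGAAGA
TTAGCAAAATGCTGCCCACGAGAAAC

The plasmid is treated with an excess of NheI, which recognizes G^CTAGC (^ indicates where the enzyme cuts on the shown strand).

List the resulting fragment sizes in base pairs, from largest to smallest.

NheI sites (GCTAGC) start at positions 61, 97.
NheI cuts after the first base of each site, so after positions 61, 97.
Circular molecule, 2 cuts → 2 fragments:
  62–97 → 36 bp
  98–226 then 1–61 → 129 + 61 = 190 bp
Sorted largest to smallest: 190, 36 bp.

190, 36 bp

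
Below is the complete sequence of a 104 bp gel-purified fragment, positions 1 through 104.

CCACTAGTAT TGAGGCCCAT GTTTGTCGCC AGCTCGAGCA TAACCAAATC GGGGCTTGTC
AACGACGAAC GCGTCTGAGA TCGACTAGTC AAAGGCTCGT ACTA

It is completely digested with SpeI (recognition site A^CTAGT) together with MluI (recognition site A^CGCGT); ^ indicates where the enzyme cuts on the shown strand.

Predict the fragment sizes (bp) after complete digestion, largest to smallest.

66, 20, 15, 3 bp

SpeI sites (ACTAGT) start at positions 3, 84.
SpeI cuts after the first base of each site, so after positions 3, 84.
The MluI site (ACGCGT) starts at position 69.
MluI cuts after the first base of each site, so after position 69.
Combined cut positions: 3, 69, 84.
Linear molecule, 3 cuts → 4 fragments:
  1–3 → 3 bp
  4–69 → 66 bp
  70–84 → 15 bp
  85–104 → 20 bp
Sorted largest to smallest: 66, 20, 15, 3 bp.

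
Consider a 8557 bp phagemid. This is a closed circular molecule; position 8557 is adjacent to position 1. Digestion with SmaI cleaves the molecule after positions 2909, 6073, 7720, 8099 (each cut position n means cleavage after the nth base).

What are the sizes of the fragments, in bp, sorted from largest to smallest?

3367, 3164, 1647, 379 bp

Circular molecule, 4 cuts → 4 fragments:
  6073 − 2909 = 3164 bp
  7720 − 6073 = 1647 bp
  8099 − 7720 = 379 bp
  wrap: 8557 − 8099 + 2909 = 3367 bp
Sorted largest to smallest: 3367, 3164, 1647, 379 bp.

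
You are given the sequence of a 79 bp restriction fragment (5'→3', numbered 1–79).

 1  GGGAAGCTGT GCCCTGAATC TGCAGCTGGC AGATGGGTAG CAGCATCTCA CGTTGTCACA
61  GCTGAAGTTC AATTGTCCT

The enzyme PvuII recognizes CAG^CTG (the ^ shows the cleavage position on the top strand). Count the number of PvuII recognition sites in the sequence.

2

CAGCTG occurs starting at positions 23, 59.
PvuII cuts at 2 sites.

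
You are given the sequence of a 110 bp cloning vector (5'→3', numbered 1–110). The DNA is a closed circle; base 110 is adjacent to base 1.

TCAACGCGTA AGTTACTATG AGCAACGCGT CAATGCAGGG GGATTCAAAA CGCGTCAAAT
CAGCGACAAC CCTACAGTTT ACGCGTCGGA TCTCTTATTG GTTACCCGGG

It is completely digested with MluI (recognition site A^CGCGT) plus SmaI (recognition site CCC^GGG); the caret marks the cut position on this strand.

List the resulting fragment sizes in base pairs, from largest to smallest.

31, 26, 25, 21, 7 bp

MluI sites (ACGCGT) start at positions 4, 25, 50, 81.
MluI cuts after the first base of each site, so after positions 4, 25, 50, 81.
The SmaI site (CCCGGG) starts at position 105.
SmaI cuts after base 3 of each site, so after position 107.
Combined cut positions: 4, 25, 50, 81, 107.
Circular molecule, 5 cuts → 5 fragments:
  5–25 → 21 bp
  26–50 → 25 bp
  51–81 → 31 bp
  82–107 → 26 bp
  108–110 then 1–4 → 3 + 4 = 7 bp
Sorted largest to smallest: 31, 26, 25, 21, 7 bp.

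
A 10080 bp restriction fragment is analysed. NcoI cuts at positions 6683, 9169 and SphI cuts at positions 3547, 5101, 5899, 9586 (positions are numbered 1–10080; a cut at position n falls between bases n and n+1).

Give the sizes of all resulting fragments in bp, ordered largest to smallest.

3547, 2486, 1554, 798, 784, 494, 417 bp

Combined cut positions (sorted): 3547, 5101, 5899, 6683, 9169, 9586.
Linear molecule, 6 cuts → 7 fragments:
  3547 − 0 = 3547 bp
  5101 − 3547 = 1554 bp
  5899 − 5101 = 798 bp
  6683 − 5899 = 784 bp
  9169 − 6683 = 2486 bp
  9586 − 9169 = 417 bp
  10080 − 9586 = 494 bp
Sorted largest to smallest: 3547, 2486, 1554, 798, 784, 494, 417 bp.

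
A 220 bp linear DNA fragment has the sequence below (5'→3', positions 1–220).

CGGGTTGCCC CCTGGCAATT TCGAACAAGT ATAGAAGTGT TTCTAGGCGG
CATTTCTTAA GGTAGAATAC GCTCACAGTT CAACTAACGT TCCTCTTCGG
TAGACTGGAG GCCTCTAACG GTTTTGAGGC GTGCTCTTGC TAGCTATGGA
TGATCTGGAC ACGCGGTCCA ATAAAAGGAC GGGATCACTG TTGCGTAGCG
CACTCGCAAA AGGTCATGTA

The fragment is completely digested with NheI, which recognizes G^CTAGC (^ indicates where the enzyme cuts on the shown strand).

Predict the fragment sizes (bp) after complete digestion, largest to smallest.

The NheI site (GCTAGC) starts at position 139.
NheI cuts after the first base of each site, so after position 139.
Linear molecule, 1 cut → 2 fragments:
  1–139 → 139 bp
  140–220 → 81 bp
Sorted largest to smallest: 139, 81 bp.

139, 81 bp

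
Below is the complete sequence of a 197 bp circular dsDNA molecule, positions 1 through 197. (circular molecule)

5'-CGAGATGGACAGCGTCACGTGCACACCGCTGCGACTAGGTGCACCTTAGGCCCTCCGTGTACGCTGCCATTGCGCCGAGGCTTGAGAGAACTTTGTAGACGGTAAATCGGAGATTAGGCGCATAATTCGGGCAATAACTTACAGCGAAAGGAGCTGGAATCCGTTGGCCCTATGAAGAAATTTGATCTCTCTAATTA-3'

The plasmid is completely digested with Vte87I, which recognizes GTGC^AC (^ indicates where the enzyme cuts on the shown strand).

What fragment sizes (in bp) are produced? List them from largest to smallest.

Vte87I sites (GTGCAC) start at positions 19, 39.
Vte87I cuts after base 4 of each site, so after positions 22, 42.
Circular molecule, 2 cuts → 2 fragments:
  23–42 → 20 bp
  43–197 then 1–22 → 155 + 22 = 177 bp
Sorted largest to smallest: 177, 20 bp.

177, 20 bp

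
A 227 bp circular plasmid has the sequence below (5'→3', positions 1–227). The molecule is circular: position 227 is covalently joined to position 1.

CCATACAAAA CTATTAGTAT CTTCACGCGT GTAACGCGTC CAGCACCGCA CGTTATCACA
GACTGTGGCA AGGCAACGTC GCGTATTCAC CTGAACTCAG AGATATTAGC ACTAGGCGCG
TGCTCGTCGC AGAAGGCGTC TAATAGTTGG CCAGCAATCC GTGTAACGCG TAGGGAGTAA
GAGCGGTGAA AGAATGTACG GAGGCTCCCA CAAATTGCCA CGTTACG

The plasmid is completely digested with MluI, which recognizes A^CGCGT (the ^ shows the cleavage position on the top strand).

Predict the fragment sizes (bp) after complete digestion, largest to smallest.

MluI sites (ACGCGT) start at positions 25, 34, 166.
MluI cuts after the first base of each site, so after positions 25, 34, 166.
Circular molecule, 3 cuts → 3 fragments:
  26–34 → 9 bp
  35–166 → 132 bp
  167–227 then 1–25 → 61 + 25 = 86 bp
Sorted largest to smallest: 132, 86, 9 bp.

132, 86, 9 bp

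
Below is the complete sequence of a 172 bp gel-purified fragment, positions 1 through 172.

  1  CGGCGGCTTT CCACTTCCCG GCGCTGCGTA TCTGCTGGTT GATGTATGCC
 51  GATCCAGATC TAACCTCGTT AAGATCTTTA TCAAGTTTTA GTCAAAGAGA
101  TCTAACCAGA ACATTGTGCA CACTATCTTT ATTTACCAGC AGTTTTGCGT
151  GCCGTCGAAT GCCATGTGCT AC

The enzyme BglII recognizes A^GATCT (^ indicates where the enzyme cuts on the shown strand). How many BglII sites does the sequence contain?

AGATCT occurs starting at positions 56, 72, 98.
BglII cuts at 3 sites.

3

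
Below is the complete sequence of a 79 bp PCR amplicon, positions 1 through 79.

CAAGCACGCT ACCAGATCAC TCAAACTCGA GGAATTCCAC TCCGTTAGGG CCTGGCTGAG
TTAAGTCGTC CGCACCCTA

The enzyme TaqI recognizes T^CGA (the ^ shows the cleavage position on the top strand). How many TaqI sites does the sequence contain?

TCGA occurs starting at position 27.
TaqI cuts at 1 site.

1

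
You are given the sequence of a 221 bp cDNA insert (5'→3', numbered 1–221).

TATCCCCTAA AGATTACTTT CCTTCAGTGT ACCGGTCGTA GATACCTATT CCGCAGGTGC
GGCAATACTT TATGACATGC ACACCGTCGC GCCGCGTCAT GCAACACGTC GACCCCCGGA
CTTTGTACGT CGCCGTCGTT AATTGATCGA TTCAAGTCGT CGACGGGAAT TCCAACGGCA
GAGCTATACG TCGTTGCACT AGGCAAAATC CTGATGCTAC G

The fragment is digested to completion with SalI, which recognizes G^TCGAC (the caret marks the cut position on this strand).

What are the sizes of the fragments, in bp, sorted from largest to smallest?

SalI sites (GTCGAC) start at positions 108, 159.
SalI cuts after the first base of each site, so after positions 108, 159.
Linear molecule, 2 cuts → 3 fragments:
  1–108 → 108 bp
  109–159 → 51 bp
  160–221 → 62 bp
Sorted largest to smallest: 108, 62, 51 bp.

108, 62, 51 bp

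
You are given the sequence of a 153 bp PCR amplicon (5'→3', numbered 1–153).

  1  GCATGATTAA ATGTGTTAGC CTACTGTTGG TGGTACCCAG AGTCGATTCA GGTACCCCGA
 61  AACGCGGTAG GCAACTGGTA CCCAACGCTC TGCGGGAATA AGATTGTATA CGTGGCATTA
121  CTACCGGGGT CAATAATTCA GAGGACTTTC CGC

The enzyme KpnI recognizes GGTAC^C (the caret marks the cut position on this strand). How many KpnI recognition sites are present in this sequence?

GGTACC occurs starting at positions 32, 51, 77.
KpnI cuts at 3 sites.

3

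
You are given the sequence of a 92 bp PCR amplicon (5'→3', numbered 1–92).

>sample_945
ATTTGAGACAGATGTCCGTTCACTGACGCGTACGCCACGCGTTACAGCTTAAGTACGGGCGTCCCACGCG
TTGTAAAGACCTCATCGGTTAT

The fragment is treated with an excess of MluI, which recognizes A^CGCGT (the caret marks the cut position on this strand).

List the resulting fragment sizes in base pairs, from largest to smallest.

29, 26, 26, 11 bp

MluI sites (ACGCGT) start at positions 26, 37, 66.
MluI cuts after the first base of each site, so after positions 26, 37, 66.
Linear molecule, 3 cuts → 4 fragments:
  1–26 → 26 bp
  27–37 → 11 bp
  38–66 → 29 bp
  67–92 → 26 bp
Sorted largest to smallest: 29, 26, 26, 11 bp.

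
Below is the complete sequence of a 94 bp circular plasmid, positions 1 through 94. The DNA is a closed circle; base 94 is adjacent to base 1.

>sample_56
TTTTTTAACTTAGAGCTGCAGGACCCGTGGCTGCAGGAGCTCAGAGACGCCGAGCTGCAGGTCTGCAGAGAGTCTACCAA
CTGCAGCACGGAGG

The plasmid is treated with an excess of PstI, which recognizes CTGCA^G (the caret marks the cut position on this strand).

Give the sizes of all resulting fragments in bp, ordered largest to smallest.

PstI sites (CTGCAG) start at positions 16, 31, 55, 63, 81.
PstI cuts after base 5 of each site (before the last base), so after positions 20, 35, 59, 67, 85.
Circular molecule, 5 cuts → 5 fragments:
  21–35 → 15 bp
  36–59 → 24 bp
  60–67 → 8 bp
  68–85 → 18 bp
  86–94 then 1–20 → 9 + 20 = 29 bp
Sorted largest to smallest: 29, 24, 18, 15, 8 bp.

29, 24, 18, 15, 8 bp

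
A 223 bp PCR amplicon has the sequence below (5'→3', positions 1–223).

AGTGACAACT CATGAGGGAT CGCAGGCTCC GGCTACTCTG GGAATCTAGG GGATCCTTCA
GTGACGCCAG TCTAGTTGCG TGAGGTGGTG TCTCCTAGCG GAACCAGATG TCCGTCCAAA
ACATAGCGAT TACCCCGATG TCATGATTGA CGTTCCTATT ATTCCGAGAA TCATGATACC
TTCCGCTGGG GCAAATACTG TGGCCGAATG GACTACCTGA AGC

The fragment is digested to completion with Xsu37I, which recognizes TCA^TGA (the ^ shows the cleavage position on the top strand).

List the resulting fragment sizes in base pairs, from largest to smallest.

Xsu37I sites (TCATGA) start at positions 10, 141, 171.
Xsu37I cuts after base 3 of each site, so after positions 12, 143, 173.
Linear molecule, 3 cuts → 4 fragments:
  1–12 → 12 bp
  13–143 → 131 bp
  144–173 → 30 bp
  174–223 → 50 bp
Sorted largest to smallest: 131, 50, 30, 12 bp.

131, 50, 30, 12 bp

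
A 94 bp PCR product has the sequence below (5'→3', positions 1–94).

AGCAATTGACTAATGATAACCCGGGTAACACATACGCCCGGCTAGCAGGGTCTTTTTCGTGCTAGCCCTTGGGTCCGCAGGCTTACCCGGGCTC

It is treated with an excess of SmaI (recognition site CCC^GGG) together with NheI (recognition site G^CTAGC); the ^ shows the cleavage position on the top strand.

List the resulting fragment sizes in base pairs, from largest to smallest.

27, 22, 20, 19, 6 bp

SmaI sites (CCCGGG) start at positions 20, 86.
SmaI cuts after base 3 of each site, so after positions 22, 88.
NheI sites (GCTAGC) start at positions 41, 61.
NheI cuts after the first base of each site, so after positions 41, 61.
Combined cut positions: 22, 41, 61, 88.
Linear molecule, 4 cuts → 5 fragments:
  1–22 → 22 bp
  23–41 → 19 bp
  42–61 → 20 bp
  62–88 → 27 bp
  89–94 → 6 bp
Sorted largest to smallest: 27, 22, 20, 19, 6 bp.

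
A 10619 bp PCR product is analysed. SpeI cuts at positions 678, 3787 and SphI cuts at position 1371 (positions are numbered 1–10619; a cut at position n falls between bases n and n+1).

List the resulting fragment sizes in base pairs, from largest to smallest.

6832, 2416, 693, 678 bp

Combined cut positions (sorted): 678, 1371, 3787.
Linear molecule, 3 cuts → 4 fragments:
  678 − 0 = 678 bp
  1371 − 678 = 693 bp
  3787 − 1371 = 2416 bp
  10619 − 3787 = 6832 bp
Sorted largest to smallest: 6832, 2416, 693, 678 bp.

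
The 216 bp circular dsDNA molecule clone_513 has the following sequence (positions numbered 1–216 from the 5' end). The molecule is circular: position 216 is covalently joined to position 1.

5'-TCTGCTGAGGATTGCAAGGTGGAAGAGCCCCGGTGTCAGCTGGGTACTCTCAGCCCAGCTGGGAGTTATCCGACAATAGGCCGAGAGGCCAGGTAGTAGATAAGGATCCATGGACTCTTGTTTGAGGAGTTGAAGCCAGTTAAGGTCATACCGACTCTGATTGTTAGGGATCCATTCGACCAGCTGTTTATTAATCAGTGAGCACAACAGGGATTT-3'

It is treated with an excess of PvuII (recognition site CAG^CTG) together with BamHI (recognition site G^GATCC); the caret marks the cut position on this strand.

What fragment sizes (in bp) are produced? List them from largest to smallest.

PvuII sites (CAGCTG) start at positions 37, 56, 181.
PvuII cuts after base 3 of each site, so after positions 39, 58, 183.
BamHI sites (GGATCC) start at positions 104, 168.
BamHI cuts after the first base of each site, so after positions 104, 168.
Combined cut positions: 39, 58, 104, 168, 183.
Circular molecule, 5 cuts → 5 fragments:
  40–58 → 19 bp
  59–104 → 46 bp
  105–168 → 64 bp
  169–183 → 15 bp
  184–216 then 1–39 → 33 + 39 = 72 bp
Sorted largest to smallest: 72, 64, 46, 19, 15 bp.

72, 64, 46, 19, 15 bp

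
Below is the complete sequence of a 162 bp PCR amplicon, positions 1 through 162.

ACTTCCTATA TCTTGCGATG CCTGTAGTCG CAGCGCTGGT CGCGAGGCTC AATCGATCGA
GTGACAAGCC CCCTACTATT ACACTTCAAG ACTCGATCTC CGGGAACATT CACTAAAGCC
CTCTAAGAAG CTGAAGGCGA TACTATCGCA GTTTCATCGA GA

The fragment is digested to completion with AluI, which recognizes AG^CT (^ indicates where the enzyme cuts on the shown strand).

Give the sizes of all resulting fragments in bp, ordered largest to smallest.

The AluI site (AGCT) starts at position 129.
AluI cuts after base 2 of each site, so after position 130.
Linear molecule, 1 cut → 2 fragments:
  1–130 → 130 bp
  131–162 → 32 bp
Sorted largest to smallest: 130, 32 bp.

130, 32 bp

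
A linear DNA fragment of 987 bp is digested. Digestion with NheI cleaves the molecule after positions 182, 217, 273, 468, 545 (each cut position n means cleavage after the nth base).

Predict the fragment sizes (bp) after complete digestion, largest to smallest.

Linear molecule, 5 cuts → 6 fragments:
  182 − 0 = 182 bp
  217 − 182 = 35 bp
  273 − 217 = 56 bp
  468 − 273 = 195 bp
  545 − 468 = 77 bp
  987 − 545 = 442 bp
Sorted largest to smallest: 442, 195, 182, 77, 56, 35 bp.

442, 195, 182, 77, 56, 35 bp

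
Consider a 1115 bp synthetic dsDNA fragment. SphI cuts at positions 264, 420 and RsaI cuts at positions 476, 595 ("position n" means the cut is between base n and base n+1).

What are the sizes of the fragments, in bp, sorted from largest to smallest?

520, 264, 156, 119, 56 bp

Combined cut positions (sorted): 264, 420, 476, 595.
Linear molecule, 4 cuts → 5 fragments:
  264 − 0 = 264 bp
  420 − 264 = 156 bp
  476 − 420 = 56 bp
  595 − 476 = 119 bp
  1115 − 595 = 520 bp
Sorted largest to smallest: 520, 264, 156, 119, 56 bp.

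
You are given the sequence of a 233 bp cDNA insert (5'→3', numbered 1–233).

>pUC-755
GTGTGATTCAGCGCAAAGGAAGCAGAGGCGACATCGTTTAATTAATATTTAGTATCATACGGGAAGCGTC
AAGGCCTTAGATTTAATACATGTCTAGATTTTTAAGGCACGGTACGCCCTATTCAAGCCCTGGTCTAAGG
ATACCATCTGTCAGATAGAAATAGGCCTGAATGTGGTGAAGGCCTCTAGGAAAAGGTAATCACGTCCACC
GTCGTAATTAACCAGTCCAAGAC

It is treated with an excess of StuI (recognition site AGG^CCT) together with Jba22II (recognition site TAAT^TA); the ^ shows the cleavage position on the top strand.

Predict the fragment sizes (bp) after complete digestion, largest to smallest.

91, 42, 36, 32, 17, 15 bp

StuI sites (AGGCCT) start at positions 72, 163, 180.
StuI cuts after base 3 of each site, so after positions 74, 165, 182.
Jba22II sites (TAATTA) start at positions 39, 215.
Jba22II cuts after base 4 of each site, so after positions 42, 218.
Combined cut positions: 42, 74, 165, 182, 218.
Linear molecule, 5 cuts → 6 fragments:
  1–42 → 42 bp
  43–74 → 32 bp
  75–165 → 91 bp
  166–182 → 17 bp
  183–218 → 36 bp
  219–233 → 15 bp
Sorted largest to smallest: 91, 42, 36, 32, 17, 15 bp.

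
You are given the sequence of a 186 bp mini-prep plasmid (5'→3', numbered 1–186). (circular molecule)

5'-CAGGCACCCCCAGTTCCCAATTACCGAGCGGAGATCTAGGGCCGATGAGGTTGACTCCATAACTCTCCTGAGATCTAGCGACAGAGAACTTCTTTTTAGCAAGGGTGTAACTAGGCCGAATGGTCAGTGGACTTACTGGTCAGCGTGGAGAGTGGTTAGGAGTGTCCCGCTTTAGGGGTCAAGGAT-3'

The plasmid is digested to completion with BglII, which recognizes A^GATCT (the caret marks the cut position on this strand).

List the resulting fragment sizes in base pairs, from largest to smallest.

147, 39 bp

BglII sites (AGATCT) start at positions 32, 71.
BglII cuts after the first base of each site, so after positions 32, 71.
Circular molecule, 2 cuts → 2 fragments:
  33–71 → 39 bp
  72–186 then 1–32 → 115 + 32 = 147 bp
Sorted largest to smallest: 147, 39 bp.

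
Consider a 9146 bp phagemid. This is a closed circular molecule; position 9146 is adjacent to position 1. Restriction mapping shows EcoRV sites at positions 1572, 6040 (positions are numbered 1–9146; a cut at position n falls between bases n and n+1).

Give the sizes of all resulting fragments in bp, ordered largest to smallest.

Circular molecule, 2 cuts → 2 fragments:
  6040 − 1572 = 4468 bp
  wrap: 9146 − 6040 + 1572 = 4678 bp
Sorted largest to smallest: 4678, 4468 bp.

4678, 4468 bp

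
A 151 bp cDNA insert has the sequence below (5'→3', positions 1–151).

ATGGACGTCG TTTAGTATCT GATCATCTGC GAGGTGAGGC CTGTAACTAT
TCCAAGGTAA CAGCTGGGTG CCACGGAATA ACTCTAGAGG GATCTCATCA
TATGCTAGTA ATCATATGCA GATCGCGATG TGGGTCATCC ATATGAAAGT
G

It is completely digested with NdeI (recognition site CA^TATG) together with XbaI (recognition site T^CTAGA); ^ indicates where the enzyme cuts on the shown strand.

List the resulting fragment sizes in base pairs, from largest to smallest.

NdeI sites (CATATG) start at positions 99, 113, 140.
NdeI cuts after base 2 of each site, so after positions 100, 114, 141.
The XbaI site (TCTAGA) starts at position 83.
XbaI cuts after the first base of each site, so after position 83.
Combined cut positions: 83, 100, 114, 141.
Linear molecule, 4 cuts → 5 fragments:
  1–83 → 83 bp
  84–100 → 17 bp
  101–114 → 14 bp
  115–141 → 27 bp
  142–151 → 10 bp
Sorted largest to smallest: 83, 27, 17, 14, 10 bp.

83, 27, 17, 14, 10 bp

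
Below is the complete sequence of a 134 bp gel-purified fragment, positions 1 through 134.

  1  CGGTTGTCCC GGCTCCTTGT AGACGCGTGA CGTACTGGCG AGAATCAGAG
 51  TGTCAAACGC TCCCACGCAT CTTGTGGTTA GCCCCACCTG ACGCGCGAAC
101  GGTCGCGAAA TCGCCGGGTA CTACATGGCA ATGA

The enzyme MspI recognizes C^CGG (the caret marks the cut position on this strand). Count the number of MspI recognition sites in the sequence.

CCGG occurs starting at positions 9, 114.
MspI cuts at 2 sites.

2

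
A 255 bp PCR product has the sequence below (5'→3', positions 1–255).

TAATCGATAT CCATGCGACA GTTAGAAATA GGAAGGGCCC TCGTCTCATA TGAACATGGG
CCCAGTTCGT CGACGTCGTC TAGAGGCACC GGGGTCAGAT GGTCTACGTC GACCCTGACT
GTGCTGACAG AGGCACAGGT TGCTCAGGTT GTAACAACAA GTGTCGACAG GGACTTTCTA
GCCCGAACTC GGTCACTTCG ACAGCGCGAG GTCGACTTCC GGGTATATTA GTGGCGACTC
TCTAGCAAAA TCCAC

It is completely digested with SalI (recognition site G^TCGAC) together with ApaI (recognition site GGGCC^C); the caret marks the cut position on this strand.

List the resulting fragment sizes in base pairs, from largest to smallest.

SalI sites (GTCGAC) start at positions 69, 108, 163, 211.
SalI cuts after the first base of each site, so after positions 69, 108, 163, 211.
ApaI sites (GGGCCC) start at positions 35, 58.
ApaI cuts after base 5 of each site (before the last base), so after positions 39, 62.
Combined cut positions: 39, 62, 69, 108, 163, 211.
Linear molecule, 6 cuts → 7 fragments:
  1–39 → 39 bp
  40–62 → 23 bp
  63–69 → 7 bp
  70–108 → 39 bp
  109–163 → 55 bp
  164–211 → 48 bp
  212–255 → 44 bp
Sorted largest to smallest: 55, 48, 44, 39, 39, 23, 7 bp.

55, 48, 44, 39, 39, 23, 7 bp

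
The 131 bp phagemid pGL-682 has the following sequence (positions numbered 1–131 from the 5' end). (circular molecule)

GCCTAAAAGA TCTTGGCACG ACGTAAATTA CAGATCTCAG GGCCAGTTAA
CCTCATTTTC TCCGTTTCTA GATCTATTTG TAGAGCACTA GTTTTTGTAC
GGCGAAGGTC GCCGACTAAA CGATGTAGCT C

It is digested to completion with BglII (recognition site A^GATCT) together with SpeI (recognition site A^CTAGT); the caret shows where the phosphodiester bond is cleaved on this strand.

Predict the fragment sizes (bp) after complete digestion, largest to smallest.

52, 38, 24, 17 bp

BglII sites (AGATCT) start at positions 8, 32, 70.
BglII cuts after the first base of each site, so after positions 8, 32, 70.
The SpeI site (ACTAGT) starts at position 87.
SpeI cuts after the first base of each site, so after position 87.
Combined cut positions: 8, 32, 70, 87.
Circular molecule, 4 cuts → 4 fragments:
  9–32 → 24 bp
  33–70 → 38 bp
  71–87 → 17 bp
  88–131 then 1–8 → 44 + 8 = 52 bp
Sorted largest to smallest: 52, 38, 24, 17 bp.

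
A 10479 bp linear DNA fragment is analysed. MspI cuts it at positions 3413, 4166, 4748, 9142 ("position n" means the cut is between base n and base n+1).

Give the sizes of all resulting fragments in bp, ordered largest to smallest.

Linear molecule, 4 cuts → 5 fragments:
  3413 − 0 = 3413 bp
  4166 − 3413 = 753 bp
  4748 − 4166 = 582 bp
  9142 − 4748 = 4394 bp
  10479 − 9142 = 1337 bp
Sorted largest to smallest: 4394, 3413, 1337, 753, 582 bp.

4394, 3413, 1337, 753, 582 bp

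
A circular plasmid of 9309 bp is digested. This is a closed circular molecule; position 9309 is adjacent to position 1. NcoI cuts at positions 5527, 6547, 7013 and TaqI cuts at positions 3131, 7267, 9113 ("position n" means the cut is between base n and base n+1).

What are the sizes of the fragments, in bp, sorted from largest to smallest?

Combined cut positions (sorted): 3131, 5527, 6547, 7013, 7267, 9113.
Circular molecule, 6 cuts → 6 fragments:
  5527 − 3131 = 2396 bp
  6547 − 5527 = 1020 bp
  7013 − 6547 = 466 bp
  7267 − 7013 = 254 bp
  9113 − 7267 = 1846 bp
  wrap: 9309 − 9113 + 3131 = 3327 bp
Sorted largest to smallest: 3327, 2396, 1846, 1020, 466, 254 bp.

3327, 2396, 1846, 1020, 466, 254 bp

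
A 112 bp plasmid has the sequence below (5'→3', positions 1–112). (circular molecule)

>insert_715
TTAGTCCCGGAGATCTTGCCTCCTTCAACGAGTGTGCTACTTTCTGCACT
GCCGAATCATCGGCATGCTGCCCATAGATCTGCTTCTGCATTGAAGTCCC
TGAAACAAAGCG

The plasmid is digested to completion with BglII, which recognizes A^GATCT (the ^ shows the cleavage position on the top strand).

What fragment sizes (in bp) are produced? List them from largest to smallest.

65, 47 bp

BglII sites (AGATCT) start at positions 11, 76.
BglII cuts after the first base of each site, so after positions 11, 76.
Circular molecule, 2 cuts → 2 fragments:
  12–76 → 65 bp
  77–112 then 1–11 → 36 + 11 = 47 bp
Sorted largest to smallest: 65, 47 bp.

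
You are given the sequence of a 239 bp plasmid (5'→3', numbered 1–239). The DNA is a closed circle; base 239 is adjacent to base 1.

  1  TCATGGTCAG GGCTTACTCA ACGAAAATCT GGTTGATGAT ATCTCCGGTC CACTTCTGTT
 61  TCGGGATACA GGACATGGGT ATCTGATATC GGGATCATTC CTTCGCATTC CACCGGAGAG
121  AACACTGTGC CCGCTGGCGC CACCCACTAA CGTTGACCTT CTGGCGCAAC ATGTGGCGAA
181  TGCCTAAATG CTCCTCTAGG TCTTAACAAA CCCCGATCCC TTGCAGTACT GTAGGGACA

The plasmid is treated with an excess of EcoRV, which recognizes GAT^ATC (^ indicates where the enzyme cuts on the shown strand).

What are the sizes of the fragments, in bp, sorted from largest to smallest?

EcoRV sites (GATATC) start at positions 38, 85.
EcoRV cuts after base 3 of each site, so after positions 40, 87.
Circular molecule, 2 cuts → 2 fragments:
  41–87 → 47 bp
  88–239 then 1–40 → 152 + 40 = 192 bp
Sorted largest to smallest: 192, 47 bp.

192, 47 bp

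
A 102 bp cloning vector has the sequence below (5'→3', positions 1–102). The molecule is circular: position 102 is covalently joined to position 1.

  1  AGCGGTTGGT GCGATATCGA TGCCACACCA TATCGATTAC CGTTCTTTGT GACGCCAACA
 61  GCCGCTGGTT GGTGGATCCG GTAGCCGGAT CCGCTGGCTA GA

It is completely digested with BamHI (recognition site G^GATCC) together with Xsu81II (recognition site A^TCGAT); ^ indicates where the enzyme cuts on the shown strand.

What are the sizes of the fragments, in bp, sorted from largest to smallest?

BamHI sites (GGATCC) start at positions 74, 87.
BamHI cuts after the first base of each site, so after positions 74, 87.
Xsu81II sites (ATCGAT) start at positions 16, 32.
Xsu81II cuts after the first base of each site, so after positions 16, 32.
Combined cut positions: 16, 32, 74, 87.
Circular molecule, 4 cuts → 4 fragments:
  17–32 → 16 bp
  33–74 → 42 bp
  75–87 → 13 bp
  88–102 then 1–16 → 15 + 16 = 31 bp
Sorted largest to smallest: 42, 31, 16, 13 bp.

42, 31, 16, 13 bp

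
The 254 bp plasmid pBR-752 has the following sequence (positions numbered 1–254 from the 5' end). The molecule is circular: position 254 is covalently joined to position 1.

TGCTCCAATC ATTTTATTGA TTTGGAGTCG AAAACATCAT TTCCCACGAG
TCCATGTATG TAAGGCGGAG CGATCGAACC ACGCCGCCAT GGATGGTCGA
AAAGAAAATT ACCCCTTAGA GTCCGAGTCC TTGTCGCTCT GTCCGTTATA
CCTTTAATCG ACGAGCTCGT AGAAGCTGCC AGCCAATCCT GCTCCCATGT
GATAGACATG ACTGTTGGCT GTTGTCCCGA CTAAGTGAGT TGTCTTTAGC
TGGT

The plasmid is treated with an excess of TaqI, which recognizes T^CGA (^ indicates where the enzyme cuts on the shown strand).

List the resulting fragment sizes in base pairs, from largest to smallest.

124, 61, 46, 23 bp

TaqI sites (TCGA) start at positions 28, 74, 97, 158.
TaqI cuts after the first base of each site, so after positions 28, 74, 97, 158.
Circular molecule, 4 cuts → 4 fragments:
  29–74 → 46 bp
  75–97 → 23 bp
  98–158 → 61 bp
  159–254 then 1–28 → 96 + 28 = 124 bp
Sorted largest to smallest: 124, 61, 46, 23 bp.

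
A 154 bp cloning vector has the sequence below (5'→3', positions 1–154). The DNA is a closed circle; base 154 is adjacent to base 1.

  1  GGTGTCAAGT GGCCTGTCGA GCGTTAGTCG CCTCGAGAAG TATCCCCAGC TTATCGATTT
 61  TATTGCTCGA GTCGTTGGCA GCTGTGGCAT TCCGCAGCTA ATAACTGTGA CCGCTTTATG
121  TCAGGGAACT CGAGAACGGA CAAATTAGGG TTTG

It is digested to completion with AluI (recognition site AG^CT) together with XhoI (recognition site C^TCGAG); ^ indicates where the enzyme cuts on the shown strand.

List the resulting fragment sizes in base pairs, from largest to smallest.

AluI sites (AGCT) start at positions 48, 80, 96.
AluI cuts after base 2 of each site, so after positions 49, 81, 97.
XhoI sites (CTCGAG) start at positions 32, 66, 129.
XhoI cuts after the first base of each site, so after positions 32, 66, 129.
Combined cut positions: 32, 49, 66, 81, 97, 129.
Circular molecule, 6 cuts → 6 fragments:
  33–49 → 17 bp
  50–66 → 17 bp
  67–81 → 15 bp
  82–97 → 16 bp
  98–129 → 32 bp
  130–154 then 1–32 → 25 + 32 = 57 bp
Sorted largest to smallest: 57, 32, 17, 17, 16, 15 bp.

57, 32, 17, 17, 16, 15 bp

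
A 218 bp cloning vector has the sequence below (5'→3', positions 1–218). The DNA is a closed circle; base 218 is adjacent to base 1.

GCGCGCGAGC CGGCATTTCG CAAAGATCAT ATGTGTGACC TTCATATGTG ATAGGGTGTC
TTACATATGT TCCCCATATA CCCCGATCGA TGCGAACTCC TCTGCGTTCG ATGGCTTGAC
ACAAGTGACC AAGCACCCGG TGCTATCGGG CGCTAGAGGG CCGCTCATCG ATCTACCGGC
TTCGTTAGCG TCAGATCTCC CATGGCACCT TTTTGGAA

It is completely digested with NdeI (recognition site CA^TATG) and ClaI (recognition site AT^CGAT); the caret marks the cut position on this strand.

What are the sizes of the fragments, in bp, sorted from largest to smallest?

NdeI sites (CATATG) start at positions 28, 43, 64.
NdeI cuts after base 2 of each site, so after positions 29, 44, 65.
ClaI sites (ATCGAT) start at positions 86, 167.
ClaI cuts after base 2 of each site, so after positions 87, 168.
Combined cut positions: 29, 44, 65, 87, 168.
Circular molecule, 5 cuts → 5 fragments:
  30–44 → 15 bp
  45–65 → 21 bp
  66–87 → 22 bp
  88–168 → 81 bp
  169–218 then 1–29 → 50 + 29 = 79 bp
Sorted largest to smallest: 81, 79, 22, 21, 15 bp.

81, 79, 22, 21, 15 bp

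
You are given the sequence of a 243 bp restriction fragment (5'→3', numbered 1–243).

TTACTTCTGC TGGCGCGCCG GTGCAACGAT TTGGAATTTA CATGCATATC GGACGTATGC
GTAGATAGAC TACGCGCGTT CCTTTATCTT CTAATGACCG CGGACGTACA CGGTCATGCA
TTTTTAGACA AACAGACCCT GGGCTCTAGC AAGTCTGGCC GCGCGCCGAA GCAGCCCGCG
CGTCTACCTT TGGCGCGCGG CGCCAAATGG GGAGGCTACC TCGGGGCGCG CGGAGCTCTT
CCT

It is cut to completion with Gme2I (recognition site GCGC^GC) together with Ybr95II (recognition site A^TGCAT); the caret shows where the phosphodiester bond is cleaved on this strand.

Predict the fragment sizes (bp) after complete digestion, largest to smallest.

Gme2I sites (GCGCGC) start at positions 13, 161, 193, 226.
Gme2I cuts after base 4 of each site, so after positions 16, 164, 196, 229.
Ybr95II sites (ATGCAT) start at positions 42, 116.
Ybr95II cuts after the first base of each site, so after positions 42, 116.
Combined cut positions: 16, 42, 116, 164, 196, 229.
Linear molecule, 6 cuts → 7 fragments:
  1–16 → 16 bp
  17–42 → 26 bp
  43–116 → 74 bp
  117–164 → 48 bp
  165–196 → 32 bp
  197–229 → 33 bp
  230–243 → 14 bp
Sorted largest to smallest: 74, 48, 33, 32, 26, 16, 14 bp.

74, 48, 33, 32, 26, 16, 14 bp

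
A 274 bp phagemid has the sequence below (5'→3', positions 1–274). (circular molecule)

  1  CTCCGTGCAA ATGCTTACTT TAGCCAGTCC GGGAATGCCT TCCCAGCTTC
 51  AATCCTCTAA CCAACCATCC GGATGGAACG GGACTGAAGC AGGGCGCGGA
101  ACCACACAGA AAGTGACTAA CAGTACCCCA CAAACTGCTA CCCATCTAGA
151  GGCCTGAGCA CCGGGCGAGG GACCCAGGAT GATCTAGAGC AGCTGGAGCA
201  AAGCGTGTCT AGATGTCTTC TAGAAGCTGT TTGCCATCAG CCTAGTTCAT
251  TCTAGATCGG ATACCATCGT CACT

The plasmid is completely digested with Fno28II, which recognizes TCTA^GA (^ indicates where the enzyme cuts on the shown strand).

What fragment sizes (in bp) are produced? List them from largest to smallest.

168, 38, 32, 25, 11 bp

Fno28II sites (TCTAGA) start at positions 145, 183, 208, 219, 251.
Fno28II cuts after base 4 of each site, so after positions 148, 186, 211, 222, 254.
Circular molecule, 5 cuts → 5 fragments:
  149–186 → 38 bp
  187–211 → 25 bp
  212–222 → 11 bp
  223–254 → 32 bp
  255–274 then 1–148 → 20 + 148 = 168 bp
Sorted largest to smallest: 168, 38, 32, 25, 11 bp.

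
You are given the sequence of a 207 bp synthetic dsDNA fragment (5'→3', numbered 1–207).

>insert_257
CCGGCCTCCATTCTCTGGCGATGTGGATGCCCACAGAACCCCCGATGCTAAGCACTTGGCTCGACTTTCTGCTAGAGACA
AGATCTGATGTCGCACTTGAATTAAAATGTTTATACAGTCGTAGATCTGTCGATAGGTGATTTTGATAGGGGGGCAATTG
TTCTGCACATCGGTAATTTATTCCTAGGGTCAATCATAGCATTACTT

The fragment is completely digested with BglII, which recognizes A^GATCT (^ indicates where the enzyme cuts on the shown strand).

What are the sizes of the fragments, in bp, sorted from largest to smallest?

BglII sites (AGATCT) start at positions 81, 123.
BglII cuts after the first base of each site, so after positions 81, 123.
Linear molecule, 2 cuts → 3 fragments:
  1–81 → 81 bp
  82–123 → 42 bp
  124–207 → 84 bp
Sorted largest to smallest: 84, 81, 42 bp.

84, 81, 42 bp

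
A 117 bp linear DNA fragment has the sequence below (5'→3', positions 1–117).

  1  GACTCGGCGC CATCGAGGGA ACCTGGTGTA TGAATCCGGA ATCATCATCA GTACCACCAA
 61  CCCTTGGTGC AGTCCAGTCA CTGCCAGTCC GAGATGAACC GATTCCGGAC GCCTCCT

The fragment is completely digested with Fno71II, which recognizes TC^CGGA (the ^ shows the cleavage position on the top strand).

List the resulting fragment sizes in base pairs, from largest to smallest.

Fno71II sites (TCCGGA) start at positions 35, 104.
Fno71II cuts after base 2 of each site, so after positions 36, 105.
Linear molecule, 2 cuts → 3 fragments:
  1–36 → 36 bp
  37–105 → 69 bp
  106–117 → 12 bp
Sorted largest to smallest: 69, 36, 12 bp.

69, 36, 12 bp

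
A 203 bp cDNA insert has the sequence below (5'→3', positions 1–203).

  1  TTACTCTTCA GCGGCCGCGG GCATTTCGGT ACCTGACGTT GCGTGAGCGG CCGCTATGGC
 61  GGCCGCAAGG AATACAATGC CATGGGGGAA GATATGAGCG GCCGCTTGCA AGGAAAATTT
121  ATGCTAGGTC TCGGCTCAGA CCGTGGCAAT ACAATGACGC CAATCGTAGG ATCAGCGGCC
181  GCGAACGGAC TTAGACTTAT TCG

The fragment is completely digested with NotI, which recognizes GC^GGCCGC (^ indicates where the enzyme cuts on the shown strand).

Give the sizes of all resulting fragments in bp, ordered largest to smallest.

NotI sites (GCGGCCGC) start at positions 11, 47, 59, 98, 175.
NotI cuts after base 2 of each site, so after positions 12, 48, 60, 99, 176.
Linear molecule, 5 cuts → 6 fragments:
  1–12 → 12 bp
  13–48 → 36 bp
  49–60 → 12 bp
  61–99 → 39 bp
  100–176 → 77 bp
  177–203 → 27 bp
Sorted largest to smallest: 77, 39, 36, 27, 12, 12 bp.

77, 39, 36, 27, 12, 12 bp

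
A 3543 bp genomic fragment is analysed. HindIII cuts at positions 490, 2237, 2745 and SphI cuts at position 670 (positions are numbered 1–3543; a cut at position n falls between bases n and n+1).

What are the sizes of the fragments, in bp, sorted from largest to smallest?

Combined cut positions (sorted): 490, 670, 2237, 2745.
Linear molecule, 4 cuts → 5 fragments:
  490 − 0 = 490 bp
  670 − 490 = 180 bp
  2237 − 670 = 1567 bp
  2745 − 2237 = 508 bp
  3543 − 2745 = 798 bp
Sorted largest to smallest: 1567, 798, 508, 490, 180 bp.

1567, 798, 508, 490, 180 bp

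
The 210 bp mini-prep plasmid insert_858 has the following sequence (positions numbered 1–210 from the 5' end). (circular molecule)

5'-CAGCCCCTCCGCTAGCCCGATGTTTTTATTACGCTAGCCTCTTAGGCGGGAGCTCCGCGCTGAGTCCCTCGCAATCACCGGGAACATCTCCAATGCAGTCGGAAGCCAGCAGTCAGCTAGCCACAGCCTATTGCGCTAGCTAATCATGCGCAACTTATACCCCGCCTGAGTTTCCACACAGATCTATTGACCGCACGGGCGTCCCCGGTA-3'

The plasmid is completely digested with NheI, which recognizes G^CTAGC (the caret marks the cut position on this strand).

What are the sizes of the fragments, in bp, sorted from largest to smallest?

86, 83, 22, 19 bp

NheI sites (GCTAGC) start at positions 11, 33, 116, 135.
NheI cuts after the first base of each site, so after positions 11, 33, 116, 135.
Circular molecule, 4 cuts → 4 fragments:
  12–33 → 22 bp
  34–116 → 83 bp
  117–135 → 19 bp
  136–210 then 1–11 → 75 + 11 = 86 bp
Sorted largest to smallest: 86, 83, 22, 19 bp.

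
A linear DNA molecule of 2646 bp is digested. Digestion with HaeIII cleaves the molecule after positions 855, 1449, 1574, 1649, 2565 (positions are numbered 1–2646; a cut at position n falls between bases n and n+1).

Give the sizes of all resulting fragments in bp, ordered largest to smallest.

Linear molecule, 5 cuts → 6 fragments:
  855 − 0 = 855 bp
  1449 − 855 = 594 bp
  1574 − 1449 = 125 bp
  1649 − 1574 = 75 bp
  2565 − 1649 = 916 bp
  2646 − 2565 = 81 bp
Sorted largest to smallest: 916, 855, 594, 125, 81, 75 bp.

916, 855, 594, 125, 81, 75 bp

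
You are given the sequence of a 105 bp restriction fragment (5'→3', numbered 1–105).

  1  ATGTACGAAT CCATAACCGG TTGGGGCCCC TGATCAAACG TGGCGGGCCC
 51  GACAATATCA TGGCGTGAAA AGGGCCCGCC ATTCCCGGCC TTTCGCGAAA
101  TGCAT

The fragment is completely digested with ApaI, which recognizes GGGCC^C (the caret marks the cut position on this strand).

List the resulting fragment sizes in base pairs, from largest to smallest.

ApaI sites (GGGCCC) start at positions 24, 45, 72.
ApaI cuts after base 5 of each site (before the last base), so after positions 28, 49, 76.
Linear molecule, 3 cuts → 4 fragments:
  1–28 → 28 bp
  29–49 → 21 bp
  50–76 → 27 bp
  77–105 → 29 bp
Sorted largest to smallest: 29, 28, 27, 21 bp.

29, 28, 27, 21 bp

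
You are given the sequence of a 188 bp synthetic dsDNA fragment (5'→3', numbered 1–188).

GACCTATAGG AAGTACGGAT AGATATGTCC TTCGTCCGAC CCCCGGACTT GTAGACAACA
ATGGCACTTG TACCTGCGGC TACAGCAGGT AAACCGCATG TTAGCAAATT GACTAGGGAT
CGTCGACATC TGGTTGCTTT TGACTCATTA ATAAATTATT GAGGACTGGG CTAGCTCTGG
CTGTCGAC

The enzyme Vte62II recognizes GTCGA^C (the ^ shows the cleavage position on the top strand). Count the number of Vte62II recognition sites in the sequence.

GTCGAC occurs starting at positions 122, 183.
Vte62II cuts at 2 sites.

2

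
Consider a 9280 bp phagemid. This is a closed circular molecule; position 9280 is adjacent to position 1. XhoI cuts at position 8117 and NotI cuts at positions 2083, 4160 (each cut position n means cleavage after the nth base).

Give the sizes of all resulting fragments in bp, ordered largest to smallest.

3957, 3246, 2077 bp

Combined cut positions (sorted): 2083, 4160, 8117.
Circular molecule, 3 cuts → 3 fragments:
  4160 − 2083 = 2077 bp
  8117 − 4160 = 3957 bp
  wrap: 9280 − 8117 + 2083 = 3246 bp
Sorted largest to smallest: 3957, 3246, 2077 bp.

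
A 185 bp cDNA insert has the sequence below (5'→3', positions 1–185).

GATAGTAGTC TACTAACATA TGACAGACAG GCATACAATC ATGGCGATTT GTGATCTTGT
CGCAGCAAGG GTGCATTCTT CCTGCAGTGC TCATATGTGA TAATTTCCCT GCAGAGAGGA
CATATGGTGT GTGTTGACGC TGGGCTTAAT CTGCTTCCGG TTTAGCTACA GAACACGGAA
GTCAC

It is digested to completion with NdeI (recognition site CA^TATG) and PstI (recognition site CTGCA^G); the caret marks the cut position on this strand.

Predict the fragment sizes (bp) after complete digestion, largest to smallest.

NdeI sites (CATATG) start at positions 17, 92, 121.
NdeI cuts after base 2 of each site, so after positions 18, 93, 122.
PstI sites (CTGCAG) start at positions 82, 109.
PstI cuts after base 5 of each site (before the last base), so after positions 86, 113.
Combined cut positions: 18, 86, 93, 113, 122.
Linear molecule, 5 cuts → 6 fragments:
  1–18 → 18 bp
  19–86 → 68 bp
  87–93 → 7 bp
  94–113 → 20 bp
  114–122 → 9 bp
  123–185 → 63 bp
Sorted largest to smallest: 68, 63, 20, 18, 9, 7 bp.

68, 63, 20, 18, 9, 7 bp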